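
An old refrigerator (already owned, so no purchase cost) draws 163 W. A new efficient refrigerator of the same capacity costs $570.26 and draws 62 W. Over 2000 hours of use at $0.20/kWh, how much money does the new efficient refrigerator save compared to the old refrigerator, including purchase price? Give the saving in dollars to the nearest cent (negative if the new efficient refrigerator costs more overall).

old refrigerator: $0.00 + (163/1000) kW × 2000 h × $0.20 = $0.00 + $65.2 = $65.2
new efficient refrigerator: $570.26 + (62/1000) kW × 2000 h × $0.20 = $570.26 + $24.8 = $595.06
Saving = $65.2 − $595.06 = −$529.86

-$529.86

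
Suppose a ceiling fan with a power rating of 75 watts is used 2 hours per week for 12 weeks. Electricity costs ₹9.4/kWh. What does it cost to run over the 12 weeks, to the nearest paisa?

Runtime = 2 h/week × 12 weeks = 24 h
Energy = 0.075 kW × 24 h = 1.8 kWh
Cost = 1.8 kWh × ₹9.4/kWh = ₹16.92

₹16.92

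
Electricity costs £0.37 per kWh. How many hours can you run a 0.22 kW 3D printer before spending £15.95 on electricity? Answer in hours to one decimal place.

Energy available = £15.95 ÷ £0.37/kWh = 43.1081 kWh
Hours = 43.1081 kWh ÷ 0.22 kW = 195.9 h

195.9 h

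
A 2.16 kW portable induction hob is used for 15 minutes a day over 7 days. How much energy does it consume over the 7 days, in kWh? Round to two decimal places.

Runtime = 15 min × 7 = 105 min = 1.75 h
Energy = 2.16 kW × 1.75 h = 3.78 kWh

3.78 kWh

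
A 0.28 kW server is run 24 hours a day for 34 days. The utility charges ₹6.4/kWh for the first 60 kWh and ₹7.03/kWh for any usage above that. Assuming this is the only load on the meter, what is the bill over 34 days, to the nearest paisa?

Runtime = 24 h × 34 = 816 h
Energy = 0.28 kW × 816 h = 228.48 kWh
Tier 1 (0–60 kWh): 60 × ₹6.4 = ₹384
Above 60 kWh: 168.48 × ₹7.03 = ₹1184.4144
Bill = ₹1568.41

₹1568.41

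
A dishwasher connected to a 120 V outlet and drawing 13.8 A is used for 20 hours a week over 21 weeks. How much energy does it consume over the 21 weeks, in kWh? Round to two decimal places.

Power = 13.8 A × 120 V = 1656 W = 1.656 kW
Runtime = 20 h/week × 21 weeks = 420 h
Energy = 1.656 kW × 420 h = 695.52 kWh

695.52 kWh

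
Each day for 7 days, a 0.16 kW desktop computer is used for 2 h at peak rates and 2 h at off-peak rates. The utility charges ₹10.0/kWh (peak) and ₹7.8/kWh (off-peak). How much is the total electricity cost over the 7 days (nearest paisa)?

Peak energy = 0.16 kW × 2 h × 7 = 2.24 kWh
Off-peak energy = 0.16 kW × 2 h × 7 = 2.24 kWh
Cost = 2.24 × ₹10.0 + 2.24 × ₹7.8 = ₹22.4 + ₹17.472 = ₹39.87

₹39.87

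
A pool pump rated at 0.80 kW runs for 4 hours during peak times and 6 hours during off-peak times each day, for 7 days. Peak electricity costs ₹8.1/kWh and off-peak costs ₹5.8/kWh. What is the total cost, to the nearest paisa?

Peak energy = 0.8 kW × 4 h × 7 = 22.4 kWh
Off-peak energy = 0.8 kW × 6 h × 7 = 33.6 kWh
Cost = 22.4 × ₹8.1 + 33.6 × ₹5.8 = ₹181.44 + ₹194.88 = ₹376.32

₹376.32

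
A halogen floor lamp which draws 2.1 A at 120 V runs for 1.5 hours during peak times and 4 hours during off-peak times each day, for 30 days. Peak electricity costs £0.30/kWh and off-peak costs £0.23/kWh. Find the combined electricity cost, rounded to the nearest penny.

Power = 2.1 A × 120 V = 252 W = 0.252 kW
Peak energy = 0.252 kW × 1.5 h × 30 = 11.34 kWh
Off-peak energy = 0.252 kW × 4 h × 30 = 30.24 kWh
Cost = 11.34 × £0.30 + 30.24 × £0.23 = £3.402 + £6.9552 = £10.36

£10.36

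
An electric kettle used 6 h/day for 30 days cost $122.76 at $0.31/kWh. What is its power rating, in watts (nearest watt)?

2200 W

Energy = $122.76 ÷ $0.31/kWh = 396 kWh
Runtime = 6 h/day × 30 days = 180 h
Power = 396 kWh ÷ 180 h = 2.2 kW = 2200 W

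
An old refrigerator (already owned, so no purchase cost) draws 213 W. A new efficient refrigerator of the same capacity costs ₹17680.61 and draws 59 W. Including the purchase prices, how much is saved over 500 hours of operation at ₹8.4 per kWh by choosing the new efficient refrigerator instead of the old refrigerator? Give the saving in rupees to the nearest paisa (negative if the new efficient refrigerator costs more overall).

-₹17033.81

old refrigerator: ₹0.00 + (213/1000) kW × 500 h × ₹8.4 = ₹0.00 + ₹894.6 = ₹894.6
new efficient refrigerator: ₹17680.61 + (59/1000) kW × 500 h × ₹8.4 = ₹17680.61 + ₹247.8 = ₹17928.41
Saving = ₹894.6 − ₹17928.41 = −₹17033.81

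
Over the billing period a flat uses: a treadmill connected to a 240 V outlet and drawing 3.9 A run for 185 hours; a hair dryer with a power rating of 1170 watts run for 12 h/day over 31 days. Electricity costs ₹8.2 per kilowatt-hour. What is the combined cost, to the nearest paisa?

treadmill: Power = 3.9 A × 240 V = 936 W = 0.936 kW
treadmill: 0.936 kW × 185 h = 173.16 kWh
hair dryer: Runtime = 12 h/day × 31 days = 372 h
hair dryer: 1.17 kW × 372 h = 435.24 kWh
Total energy = 608.4 kWh
Cost = 608.4 × ₹8.2 = ₹4988.88

₹4988.88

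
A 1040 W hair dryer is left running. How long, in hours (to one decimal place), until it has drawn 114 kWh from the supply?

Hours = 114 kWh ÷ 1.04 kW = 109.6 h

109.6 h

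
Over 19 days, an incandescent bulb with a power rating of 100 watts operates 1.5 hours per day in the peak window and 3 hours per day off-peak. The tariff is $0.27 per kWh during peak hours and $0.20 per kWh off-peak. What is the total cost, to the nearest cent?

Peak energy = 0.1 kW × 1.5 h × 19 = 2.85 kWh
Off-peak energy = 0.1 kW × 3 h × 19 = 5.7 kWh
Cost = 2.85 × $0.27 + 5.7 × $0.20 = $0.7695 + $1.14 = $1.91

$1.91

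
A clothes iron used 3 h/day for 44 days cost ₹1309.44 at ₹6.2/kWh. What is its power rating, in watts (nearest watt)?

Energy = ₹1309.44 ÷ ₹6.2/kWh = 211.2 kWh
Runtime = 3 h/day × 44 days = 132 h
Power = 211.2 kWh ÷ 132 h = 1.6 kW = 1600 W

1600 W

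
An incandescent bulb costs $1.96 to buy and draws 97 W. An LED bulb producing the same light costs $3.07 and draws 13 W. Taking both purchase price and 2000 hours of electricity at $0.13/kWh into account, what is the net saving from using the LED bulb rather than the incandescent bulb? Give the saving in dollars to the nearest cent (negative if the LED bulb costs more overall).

incandescent bulb: $1.96 + (97/1000) kW × 2000 h × $0.13 = $1.96 + $25.22 = $27.18
LED bulb: $3.07 + (13/1000) kW × 2000 h × $0.13 = $3.07 + $3.38 = $6.45
Saving = $27.18 − $6.45 = $20.73

$20.73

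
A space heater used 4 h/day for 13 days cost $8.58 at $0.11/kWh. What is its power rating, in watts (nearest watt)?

Energy = $8.58 ÷ $0.11/kWh = 78 kWh
Runtime = 4 h/day × 13 days = 52 h
Power = 78 kWh ÷ 52 h = 1.5 kW = 1500 W

1500 W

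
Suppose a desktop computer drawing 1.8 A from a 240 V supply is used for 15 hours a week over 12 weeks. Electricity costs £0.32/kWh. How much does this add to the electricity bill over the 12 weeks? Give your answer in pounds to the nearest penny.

Power = 1.8 A × 240 V = 432 W = 0.432 kW
Runtime = 15 h/week × 12 weeks = 180 h
Energy = 0.432 kW × 180 h = 77.76 kWh
Cost = 77.76 kWh × £0.32/kWh = £24.88

£24.88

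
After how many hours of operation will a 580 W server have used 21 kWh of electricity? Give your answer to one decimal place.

Hours = 21 kWh ÷ 0.58 kW = 36.2 h

36.2 h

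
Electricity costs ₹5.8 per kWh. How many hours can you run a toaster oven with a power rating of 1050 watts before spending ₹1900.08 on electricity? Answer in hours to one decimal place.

312.0 h

Energy available = ₹1900.08 ÷ ₹5.8/kWh = 327.6 kWh
Hours = 327.6 kWh ÷ 1.05 kW = 312.0 h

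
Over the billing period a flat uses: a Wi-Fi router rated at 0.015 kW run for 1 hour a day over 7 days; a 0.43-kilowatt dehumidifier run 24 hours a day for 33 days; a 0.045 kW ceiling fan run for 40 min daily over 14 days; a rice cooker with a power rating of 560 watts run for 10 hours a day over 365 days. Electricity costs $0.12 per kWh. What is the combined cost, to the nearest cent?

Wi-Fi router: Runtime = 1 h/day × 7 days = 7 h
Wi-Fi router: 0.015 kW × 7 h = 0.105 kWh
dehumidifier: Runtime = 24 h × 33 = 792 h
dehumidifier: 0.43 kW × 792 h = 340.56 kWh
ceiling fan: Runtime = 40 min × 14 = 560 min = 9.333333… h
ceiling fan: 0.045 kW × 9.333333… h = 0.42 kWh
rice cooker: Runtime = 10 h/day × 365 days = 3650 h
rice cooker: 0.56 kW × 3650 h = 2044 kWh
Total energy = 2385.085 kWh
Cost = 2385.085 × $0.12 = $286.21

$286.21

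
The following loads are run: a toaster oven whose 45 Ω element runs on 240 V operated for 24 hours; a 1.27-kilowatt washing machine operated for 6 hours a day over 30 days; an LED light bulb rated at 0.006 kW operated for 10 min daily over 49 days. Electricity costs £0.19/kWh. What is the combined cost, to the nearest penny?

£49.28

toaster oven: Power = V²/R = 240²/45 = 1280 W = 1.28 kW
toaster oven: 1.28 kW × 24 h = 30.72 kWh
washing machine: Runtime = 6 h/day × 30 days = 180 h
washing machine: 1.27 kW × 180 h = 228.6 kWh
LED light bulb: Runtime = 10 min × 49 = 490 min = 8.166666… h
LED light bulb: 0.006 kW × 8.166666… h = 0.049 kWh
Total energy = 259.369 kWh
Cost = 259.369 × £0.19 = £49.28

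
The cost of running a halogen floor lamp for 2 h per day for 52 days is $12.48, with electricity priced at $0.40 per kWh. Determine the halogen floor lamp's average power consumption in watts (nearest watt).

Energy = $12.48 ÷ $0.40/kWh = 31.2 kWh
Runtime = 2 h/day × 52 days = 104 h
Power = 31.2 kWh ÷ 104 h = 0.3 kW = 300 W

300 W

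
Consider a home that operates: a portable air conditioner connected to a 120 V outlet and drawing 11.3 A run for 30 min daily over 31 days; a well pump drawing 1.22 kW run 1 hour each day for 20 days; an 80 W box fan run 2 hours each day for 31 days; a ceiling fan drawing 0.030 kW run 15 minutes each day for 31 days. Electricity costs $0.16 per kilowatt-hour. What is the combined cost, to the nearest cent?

portable air conditioner: Power = 11.3 A × 120 V = 1356 W = 1.356 kW
portable air conditioner: Runtime = 30 min × 31 = 930 min = 15.5 h
portable air conditioner: 1.356 kW × 15.5 h = 21.018 kWh
well pump: Runtime = 1 h/day × 20 days = 20 h
well pump: 1.22 kW × 20 h = 24.4 kWh
box fan: Runtime = 2 h/day × 31 days = 62 h
box fan: 0.08 kW × 62 h = 4.96 kWh
ceiling fan: Runtime = 15 min × 31 = 465 min = 7.75 h
ceiling fan: 0.03 kW × 7.75 h = 0.2325 kWh
Total energy = 50.6105 kWh
Cost = 50.6105 × $0.16 = $8.10

$8.10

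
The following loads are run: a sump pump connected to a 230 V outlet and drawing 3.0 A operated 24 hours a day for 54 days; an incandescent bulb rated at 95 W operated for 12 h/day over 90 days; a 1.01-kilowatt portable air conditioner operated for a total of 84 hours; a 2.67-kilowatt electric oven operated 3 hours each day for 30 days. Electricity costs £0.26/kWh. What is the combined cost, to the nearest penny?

£343.71

sump pump: Power = 3.0 A × 230 V = 690 W = 0.69 kW
sump pump: Runtime = 24 h × 54 = 1296 h
sump pump: 0.69 kW × 1296 h = 894.24 kWh
incandescent bulb: Runtime = 12 h/day × 90 days = 1080 h
incandescent bulb: 0.095 kW × 1080 h = 102.6 kWh
portable air conditioner: 1.01 kW × 84 h = 84.84 kWh
electric oven: Runtime = 3 h/day × 30 days = 90 h
electric oven: 2.67 kW × 90 h = 240.3 kWh
Total energy = 1321.98 kWh
Cost = 1321.98 × £0.26 = £343.71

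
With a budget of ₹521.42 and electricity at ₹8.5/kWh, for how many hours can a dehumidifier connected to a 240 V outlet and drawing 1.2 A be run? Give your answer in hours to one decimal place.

Power = 1.2 A × 240 V = 288 W = 0.288 kW
Energy available = ₹521.42 ÷ ₹8.5/kWh = 61.3435 kWh
Hours = 61.3435 kWh ÷ 0.288 kW = 213.0 h

213.0 h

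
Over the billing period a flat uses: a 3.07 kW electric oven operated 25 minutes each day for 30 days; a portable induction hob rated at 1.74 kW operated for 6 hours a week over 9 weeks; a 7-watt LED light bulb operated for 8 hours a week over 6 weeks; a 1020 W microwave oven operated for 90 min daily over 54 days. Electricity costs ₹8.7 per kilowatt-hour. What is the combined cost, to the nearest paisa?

electric oven: Runtime = 25 min × 30 = 750 min = 12.5 h
electric oven: 3.07 kW × 12.5 h = 38.375 kWh
portable induction hob: Runtime = 6 h/week × 9 weeks = 54 h
portable induction hob: 1.74 kW × 54 h = 93.96 kWh
LED light bulb: Runtime = 8 h/week × 6 weeks = 48 h
LED light bulb: 0.007 kW × 48 h = 0.336 kWh
microwave oven: Runtime = 90 min × 54 = 4860 min = 81 h
microwave oven: 1.02 kW × 81 h = 82.62 kWh
Total energy = 215.291 kWh
Cost = 215.291 × ₹8.7 = ₹1873.03

₹1873.03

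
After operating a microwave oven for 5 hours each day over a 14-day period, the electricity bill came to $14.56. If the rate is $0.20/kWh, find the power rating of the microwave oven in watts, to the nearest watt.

Energy = $14.56 ÷ $0.20/kWh = 72.8 kWh
Runtime = 5 h/day × 14 days = 70 h
Power = 72.8 kWh ÷ 70 h = 1.04 kW = 1040 W

1040 W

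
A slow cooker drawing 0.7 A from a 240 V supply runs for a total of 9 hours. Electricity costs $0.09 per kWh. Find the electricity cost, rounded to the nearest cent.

$0.14

Power = 0.7 A × 240 V = 168 W = 0.168 kW
Energy = 0.168 kW × 9 h = 1.512 kWh
Cost = 1.512 kWh × $0.09/kWh = $0.14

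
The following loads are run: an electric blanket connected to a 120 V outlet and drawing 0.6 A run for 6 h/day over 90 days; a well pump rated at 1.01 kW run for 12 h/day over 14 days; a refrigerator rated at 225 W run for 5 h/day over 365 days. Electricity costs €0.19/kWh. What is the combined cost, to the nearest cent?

€117.65

electric blanket: Power = 0.6 A × 120 V = 72 W = 0.072 kW
electric blanket: Runtime = 6 h/day × 90 days = 540 h
electric blanket: 0.072 kW × 540 h = 38.88 kWh
well pump: Runtime = 12 h/day × 14 days = 168 h
well pump: 1.01 kW × 168 h = 169.68 kWh
refrigerator: Runtime = 5 h/day × 365 days = 1825 h
refrigerator: 0.225 kW × 1825 h = 410.625 kWh
Total energy = 619.185 kWh
Cost = 619.185 × €0.19 = €117.65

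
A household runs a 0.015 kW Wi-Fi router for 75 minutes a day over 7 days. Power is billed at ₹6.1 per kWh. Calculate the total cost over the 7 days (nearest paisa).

₹0.80

Runtime = 75 min × 7 = 525 min = 8.75 h
Energy = 0.015 kW × 8.75 h = 0.13125 kWh
Cost = 0.13125 kWh × ₹6.1/kWh = ₹0.80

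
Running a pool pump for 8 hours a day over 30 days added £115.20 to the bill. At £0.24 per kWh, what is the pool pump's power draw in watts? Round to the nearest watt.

2000 W

Energy = £115.20 ÷ £0.24/kWh = 480 kWh
Runtime = 8 h/day × 30 days = 240 h
Power = 480 kWh ÷ 240 h = 2 kW = 2000 W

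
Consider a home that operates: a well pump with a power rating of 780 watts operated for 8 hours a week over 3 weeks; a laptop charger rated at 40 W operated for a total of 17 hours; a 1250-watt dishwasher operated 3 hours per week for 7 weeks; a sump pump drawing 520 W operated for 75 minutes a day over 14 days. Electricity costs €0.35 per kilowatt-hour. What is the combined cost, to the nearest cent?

€19.16

well pump: Runtime = 8 h/week × 3 weeks = 24 h
well pump: 0.78 kW × 24 h = 18.72 kWh
laptop charger: 0.04 kW × 17 h = 0.68 kWh
dishwasher: Runtime = 3 h/week × 7 weeks = 21 h
dishwasher: 1.25 kW × 21 h = 26.25 kWh
sump pump: Runtime = 75 min × 14 = 1050 min = 17.5 h
sump pump: 0.52 kW × 17.5 h = 9.1 kWh
Total energy = 54.75 kWh
Cost = 54.75 × €0.35 = €19.16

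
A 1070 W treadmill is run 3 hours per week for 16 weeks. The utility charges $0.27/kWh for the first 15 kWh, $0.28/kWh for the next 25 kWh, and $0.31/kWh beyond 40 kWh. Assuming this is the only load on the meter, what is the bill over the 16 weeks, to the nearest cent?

Runtime = 3 h/week × 16 weeks = 48 h
Energy = 1.07 kW × 48 h = 51.36 kWh
Tier 1 (0–15 kWh): 15 × $0.27 = $4.05
Tier 2 (15–40 kWh): 25 × $0.28 = $7
Above 40 kWh: 11.36 × $0.31 = $3.5216
Bill = $14.57

$14.57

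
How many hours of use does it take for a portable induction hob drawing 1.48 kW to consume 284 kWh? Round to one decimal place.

191.9 h

Hours = 284 kWh ÷ 1.48 kW = 191.9 h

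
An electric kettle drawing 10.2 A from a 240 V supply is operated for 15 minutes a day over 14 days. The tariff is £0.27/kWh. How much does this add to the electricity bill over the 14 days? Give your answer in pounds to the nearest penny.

£2.31

Power = 10.2 A × 240 V = 2448 W = 2.448 kW
Runtime = 15 min × 14 = 210 min = 3.5 h
Energy = 2.448 kW × 3.5 h = 8.568 kWh
Cost = 8.568 kWh × £0.27/kWh = £2.31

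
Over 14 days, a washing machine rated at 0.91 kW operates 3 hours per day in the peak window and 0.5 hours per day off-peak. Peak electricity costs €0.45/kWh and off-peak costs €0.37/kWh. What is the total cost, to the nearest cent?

€19.56

Peak energy = 0.91 kW × 3 h × 14 = 38.22 kWh
Off-peak energy = 0.91 kW × 0.5 h × 14 = 6.37 kWh
Cost = 38.22 × €0.45 + 6.37 × €0.37 = €17.199 + €2.3569 = €19.56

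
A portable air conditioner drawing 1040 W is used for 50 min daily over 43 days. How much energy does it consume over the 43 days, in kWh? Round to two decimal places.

Runtime = 50 min × 43 = 2150 min = 35.833333… h
Energy = 1.04 kW × 35.833333… h = 37.266666… kWh ≈ 37.27 kWh

37.27 kWh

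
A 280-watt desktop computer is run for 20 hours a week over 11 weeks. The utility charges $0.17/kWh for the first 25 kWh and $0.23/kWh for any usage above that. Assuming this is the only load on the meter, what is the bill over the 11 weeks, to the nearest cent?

Runtime = 20 h/week × 11 weeks = 220 h
Energy = 0.28 kW × 220 h = 61.6 kWh
Tier 1 (0–25 kWh): 25 × $0.17 = $4.25
Above 25 kWh: 36.6 × $0.23 = $8.418
Bill = $12.67

$12.67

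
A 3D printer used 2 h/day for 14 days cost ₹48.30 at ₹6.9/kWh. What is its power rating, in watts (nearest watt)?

Energy = ₹48.30 ÷ ₹6.9/kWh = 7 kWh
Runtime = 2 h/day × 14 days = 28 h
Power = 7 kWh ÷ 28 h = 0.25 kW = 250 W

250 W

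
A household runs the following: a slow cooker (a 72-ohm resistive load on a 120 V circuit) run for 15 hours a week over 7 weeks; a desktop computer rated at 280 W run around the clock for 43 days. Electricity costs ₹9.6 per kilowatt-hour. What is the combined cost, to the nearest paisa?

slow cooker: Power = V²/R = 120²/72 = 200 W = 0.2 kW
slow cooker: Runtime = 15 h/week × 7 weeks = 105 h
slow cooker: 0.2 kW × 105 h = 21 kWh
desktop computer: Runtime = 24 h × 43 = 1032 h
desktop computer: 0.28 kW × 1032 h = 288.96 kWh
Total energy = 309.96 kWh
Cost = 309.96 × ₹9.6 = ₹2975.62

₹2975.62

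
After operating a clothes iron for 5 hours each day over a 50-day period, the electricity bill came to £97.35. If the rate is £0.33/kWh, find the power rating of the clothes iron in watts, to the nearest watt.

Energy = £97.35 ÷ £0.33/kWh = 295 kWh
Runtime = 5 h/day × 50 days = 250 h
Power = 295 kWh ÷ 250 h = 1.18 kW = 1180 W

1180 W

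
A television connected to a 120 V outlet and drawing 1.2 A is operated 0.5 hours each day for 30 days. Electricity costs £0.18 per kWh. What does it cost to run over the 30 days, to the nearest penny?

£0.39

Power = 1.2 A × 120 V = 144 W = 0.144 kW
Runtime = 0.5 h/day × 30 days = 15 h
Energy = 0.144 kW × 15 h = 2.16 kWh
Cost = 2.16 kWh × £0.18/kWh = £0.39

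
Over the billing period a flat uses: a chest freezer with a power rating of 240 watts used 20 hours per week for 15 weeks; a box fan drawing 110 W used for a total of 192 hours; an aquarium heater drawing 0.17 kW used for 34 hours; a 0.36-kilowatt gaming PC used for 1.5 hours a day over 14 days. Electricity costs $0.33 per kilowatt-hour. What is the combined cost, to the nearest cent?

$35.13

chest freezer: Runtime = 20 h/week × 15 weeks = 300 h
chest freezer: 0.24 kW × 300 h = 72 kWh
box fan: 0.11 kW × 192 h = 21.12 kWh
aquarium heater: 0.17 kW × 34 h = 5.78 kWh
gaming PC: Runtime = 1.5 h/day × 14 days = 21 h
gaming PC: 0.36 kW × 21 h = 7.56 kWh
Total energy = 106.46 kWh
Cost = 106.46 × $0.33 = $35.13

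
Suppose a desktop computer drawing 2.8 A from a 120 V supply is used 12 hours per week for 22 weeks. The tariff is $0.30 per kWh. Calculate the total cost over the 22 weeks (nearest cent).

Power = 2.8 A × 120 V = 336 W = 0.336 kW
Runtime = 12 h/week × 22 weeks = 264 h
Energy = 0.336 kW × 264 h = 88.704 kWh
Cost = 88.704 kWh × $0.30/kWh = $26.61

$26.61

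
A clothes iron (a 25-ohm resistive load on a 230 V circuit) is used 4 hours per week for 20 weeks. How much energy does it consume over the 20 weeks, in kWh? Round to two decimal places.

169.28 kWh

Power = V²/R = 230²/25 = 2116 W = 2.116 kW
Runtime = 4 h/week × 20 weeks = 80 h
Energy = 2.116 kW × 80 h = 169.28 kWh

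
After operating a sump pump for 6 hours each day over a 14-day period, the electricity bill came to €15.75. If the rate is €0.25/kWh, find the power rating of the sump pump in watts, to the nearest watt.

Energy = €15.75 ÷ €0.25/kWh = 63 kWh
Runtime = 6 h/day × 14 days = 84 h
Power = 63 kWh ÷ 84 h = 0.75 kW = 750 W

750 W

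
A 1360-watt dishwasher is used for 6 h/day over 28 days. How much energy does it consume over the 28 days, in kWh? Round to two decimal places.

228.48 kWh

Runtime = 6 h/day × 28 days = 168 h
Energy = 1.36 kW × 168 h = 228.48 kWh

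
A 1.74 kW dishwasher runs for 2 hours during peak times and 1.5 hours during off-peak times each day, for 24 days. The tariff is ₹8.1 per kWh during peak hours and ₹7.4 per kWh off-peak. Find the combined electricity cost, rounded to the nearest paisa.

Peak energy = 1.74 kW × 2 h × 24 = 83.52 kWh
Off-peak energy = 1.74 kW × 1.5 h × 24 = 62.64 kWh
Cost = 83.52 × ₹8.1 + 62.64 × ₹7.4 = ₹676.512 + ₹463.536 = ₹1140.05

₹1140.05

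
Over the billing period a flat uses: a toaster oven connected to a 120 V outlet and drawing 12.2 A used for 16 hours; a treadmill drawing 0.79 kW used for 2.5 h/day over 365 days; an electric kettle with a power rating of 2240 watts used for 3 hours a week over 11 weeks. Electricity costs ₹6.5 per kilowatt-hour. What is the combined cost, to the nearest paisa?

₹5318.42

toaster oven: Power = 12.2 A × 120 V = 1464 W = 1.464 kW
toaster oven: 1.464 kW × 16 h = 23.424 kWh
treadmill: Runtime = 2.5 h/day × 365 days = 912.5 h
treadmill: 0.79 kW × 912.5 h = 720.875 kWh
electric kettle: Runtime = 3 h/week × 11 weeks = 33 h
electric kettle: 2.24 kW × 33 h = 73.92 kWh
Total energy = 818.219 kWh
Cost = 818.219 × ₹6.5 = ₹5318.42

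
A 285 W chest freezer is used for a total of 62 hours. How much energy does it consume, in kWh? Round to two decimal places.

Energy = 0.285 kW × 62 h = 17.67 kWh

17.67 kWh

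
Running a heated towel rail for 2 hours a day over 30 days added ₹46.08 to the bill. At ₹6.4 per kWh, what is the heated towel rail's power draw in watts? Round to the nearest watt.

Energy = ₹46.08 ÷ ₹6.4/kWh = 7.2 kWh
Runtime = 2 h/day × 30 days = 60 h
Power = 7.2 kWh ÷ 60 h = 0.12 kW = 120 W

120 W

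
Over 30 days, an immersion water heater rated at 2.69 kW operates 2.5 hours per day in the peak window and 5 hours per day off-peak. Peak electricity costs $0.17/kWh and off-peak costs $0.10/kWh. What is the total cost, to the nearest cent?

Peak energy = 2.69 kW × 2.5 h × 30 = 201.75 kWh
Off-peak energy = 2.69 kW × 5 h × 30 = 403.5 kWh
Cost = 201.75 × $0.17 + 403.5 × $0.10 = $34.2975 + $40.35 = $74.65

$74.65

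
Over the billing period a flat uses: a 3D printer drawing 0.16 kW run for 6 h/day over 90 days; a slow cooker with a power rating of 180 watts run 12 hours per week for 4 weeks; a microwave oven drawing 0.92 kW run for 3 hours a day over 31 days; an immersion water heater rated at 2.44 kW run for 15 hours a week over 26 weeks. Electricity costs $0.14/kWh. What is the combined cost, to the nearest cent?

$158.51

3D printer: Runtime = 6 h/day × 90 days = 540 h
3D printer: 0.16 kW × 540 h = 86.4 kWh
slow cooker: Runtime = 12 h/week × 4 weeks = 48 h
slow cooker: 0.18 kW × 48 h = 8.64 kWh
microwave oven: Runtime = 3 h/day × 31 days = 93 h
microwave oven: 0.92 kW × 93 h = 85.56 kWh
immersion water heater: Runtime = 15 h/week × 26 weeks = 390 h
immersion water heater: 2.44 kW × 390 h = 951.6 kWh
Total energy = 1132.2 kWh
Cost = 1132.2 × $0.14 = $158.51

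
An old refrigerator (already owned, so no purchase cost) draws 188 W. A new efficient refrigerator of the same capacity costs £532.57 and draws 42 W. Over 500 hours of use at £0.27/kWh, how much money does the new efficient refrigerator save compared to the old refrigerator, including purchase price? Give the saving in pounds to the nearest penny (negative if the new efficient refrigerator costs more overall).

-£512.86

old refrigerator: £0.00 + (188/1000) kW × 500 h × £0.27 = £0.00 + £25.38 = £25.38
new efficient refrigerator: £532.57 + (42/1000) kW × 500 h × £0.27 = £532.57 + £5.67 = £538.24
Saving = £25.38 − £538.24 = −£512.86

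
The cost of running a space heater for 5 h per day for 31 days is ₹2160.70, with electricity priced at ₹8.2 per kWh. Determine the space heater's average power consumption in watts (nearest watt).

1700 W

Energy = ₹2160.70 ÷ ₹8.2/kWh = 263.5 kWh
Runtime = 5 h/day × 31 days = 155 h
Power = 263.5 kWh ÷ 155 h = 1.7 kW = 1700 W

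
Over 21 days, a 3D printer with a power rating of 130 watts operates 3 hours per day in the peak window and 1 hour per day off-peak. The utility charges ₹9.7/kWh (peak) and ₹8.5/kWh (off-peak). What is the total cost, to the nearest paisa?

Peak energy = 0.13 kW × 3 h × 21 = 8.19 kWh
Off-peak energy = 0.13 kW × 1 h × 21 = 2.73 kWh
Cost = 8.19 × ₹9.7 + 2.73 × ₹8.5 = ₹79.443 + ₹23.205 = ₹102.65

₹102.65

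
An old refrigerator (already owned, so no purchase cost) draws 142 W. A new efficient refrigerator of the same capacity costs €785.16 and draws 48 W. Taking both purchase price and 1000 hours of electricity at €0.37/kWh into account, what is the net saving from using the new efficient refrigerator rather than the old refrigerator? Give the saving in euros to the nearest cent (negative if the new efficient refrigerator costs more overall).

old refrigerator: €0.00 + (142/1000) kW × 1000 h × €0.37 = €0.00 + €52.54 = €52.54
new efficient refrigerator: €785.16 + (48/1000) kW × 1000 h × €0.37 = €785.16 + €17.76 = €802.92
Saving = €52.54 − €802.92 = −€750.38

-€750.38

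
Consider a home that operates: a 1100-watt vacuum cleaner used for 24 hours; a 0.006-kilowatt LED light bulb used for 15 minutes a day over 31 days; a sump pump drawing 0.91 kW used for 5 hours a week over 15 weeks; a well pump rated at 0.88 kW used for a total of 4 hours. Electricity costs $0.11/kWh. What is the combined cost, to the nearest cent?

$10.80

vacuum cleaner: 1.1 kW × 24 h = 26.4 kWh
LED light bulb: Runtime = 15 min × 31 = 465 min = 7.75 h
LED light bulb: 0.006 kW × 7.75 h = 0.0465 kWh
sump pump: Runtime = 5 h/week × 15 weeks = 75 h
sump pump: 0.91 kW × 75 h = 68.25 kWh
well pump: 0.88 kW × 4 h = 3.52 kWh
Total energy = 98.2165 kWh
Cost = 98.2165 × $0.11 = $10.80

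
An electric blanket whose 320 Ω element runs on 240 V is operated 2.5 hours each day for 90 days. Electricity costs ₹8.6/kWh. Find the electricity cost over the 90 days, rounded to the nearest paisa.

₹348.30

Power = V²/R = 240²/320 = 180 W = 0.18 kW
Runtime = 2.5 h/day × 90 days = 225 h
Energy = 0.18 kW × 225 h = 40.5 kWh
Cost = 40.5 kWh × ₹8.6/kWh = ₹348.30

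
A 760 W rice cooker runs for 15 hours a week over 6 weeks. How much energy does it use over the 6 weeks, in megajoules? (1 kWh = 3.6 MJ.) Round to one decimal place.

246.2 MJ

Runtime = 15 h/week × 6 weeks = 90 h
Energy = 0.76 kW × 90 h = 68.4 kWh
= 68.4 × 3.6 MJ = 246.2 MJ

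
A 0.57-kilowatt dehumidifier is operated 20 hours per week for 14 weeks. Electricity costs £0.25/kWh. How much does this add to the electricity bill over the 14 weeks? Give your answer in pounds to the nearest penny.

Runtime = 20 h/week × 14 weeks = 280 h
Energy = 0.57 kW × 280 h = 159.6 kWh
Cost = 159.6 kWh × £0.25/kWh = £39.90

£39.90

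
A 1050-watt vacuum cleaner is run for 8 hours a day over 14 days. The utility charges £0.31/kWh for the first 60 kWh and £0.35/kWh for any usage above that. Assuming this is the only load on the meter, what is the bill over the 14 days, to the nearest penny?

Runtime = 8 h/day × 14 days = 112 h
Energy = 1.05 kW × 112 h = 117.6 kWh
Tier 1 (0–60 kWh): 60 × £0.31 = £18.6
Above 60 kWh: 57.6 × £0.35 = £20.16
Bill = £38.76

£38.76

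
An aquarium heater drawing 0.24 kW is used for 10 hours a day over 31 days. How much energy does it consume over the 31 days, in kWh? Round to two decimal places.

Runtime = 10 h/day × 31 days = 310 h
Energy = 0.24 kW × 310 h = 74.4 kWh

74.40 kWh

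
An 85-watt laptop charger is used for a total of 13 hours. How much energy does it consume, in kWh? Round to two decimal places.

1.11 kWh

Energy = 0.085 kW × 13 h = 1.105 kWh ≈ 1.11 kWh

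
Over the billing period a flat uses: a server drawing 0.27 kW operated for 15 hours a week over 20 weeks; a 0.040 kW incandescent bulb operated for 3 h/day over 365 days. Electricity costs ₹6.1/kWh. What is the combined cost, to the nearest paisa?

server: Runtime = 15 h/week × 20 weeks = 300 h
server: 0.27 kW × 300 h = 81 kWh
incandescent bulb: Runtime = 3 h/day × 365 days = 1095 h
incandescent bulb: 0.04 kW × 1095 h = 43.8 kWh
Total energy = 124.8 kWh
Cost = 124.8 × ₹6.1 = ₹761.28

₹761.28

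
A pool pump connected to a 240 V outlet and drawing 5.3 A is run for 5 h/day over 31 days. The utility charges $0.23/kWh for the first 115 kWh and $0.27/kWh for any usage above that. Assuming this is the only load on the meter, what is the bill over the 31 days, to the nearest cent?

$48.63

Power = 5.3 A × 240 V = 1272 W = 1.272 kW
Runtime = 5 h/day × 31 days = 155 h
Energy = 1.272 kW × 155 h = 197.16 kWh
Tier 1 (0–115 kWh): 115 × $0.23 = $26.45
Above 115 kWh: 82.16 × $0.27 = $22.1832
Bill = $48.63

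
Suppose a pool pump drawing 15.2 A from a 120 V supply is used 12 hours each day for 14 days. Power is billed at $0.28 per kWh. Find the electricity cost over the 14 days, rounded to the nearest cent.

$85.80

Power = 15.2 A × 120 V = 1824 W = 1.824 kW
Runtime = 12 h/day × 14 days = 168 h
Energy = 1.824 kW × 168 h = 306.432 kWh
Cost = 306.432 kWh × $0.28/kWh = $85.80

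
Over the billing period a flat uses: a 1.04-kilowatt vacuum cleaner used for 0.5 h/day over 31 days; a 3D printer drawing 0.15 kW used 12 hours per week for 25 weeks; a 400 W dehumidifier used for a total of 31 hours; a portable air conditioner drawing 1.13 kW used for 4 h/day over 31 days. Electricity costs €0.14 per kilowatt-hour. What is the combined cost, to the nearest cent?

vacuum cleaner: Runtime = 0.5 h/day × 31 days = 15.5 h
vacuum cleaner: 1.04 kW × 15.5 h = 16.12 kWh
3D printer: Runtime = 12 h/week × 25 weeks = 300 h
3D printer: 0.15 kW × 300 h = 45 kWh
dehumidifier: 0.4 kW × 31 h = 12.4 kWh
portable air conditioner: Runtime = 4 h/day × 31 days = 124 h
portable air conditioner: 1.13 kW × 124 h = 140.12 kWh
Total energy = 213.64 kWh
Cost = 213.64 × €0.14 = €29.91

€29.91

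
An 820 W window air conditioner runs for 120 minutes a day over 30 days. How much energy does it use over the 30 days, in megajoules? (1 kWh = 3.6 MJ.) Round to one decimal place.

Runtime = 120 min × 30 = 3600 min = 60 h
Energy = 0.82 kW × 60 h = 49.2 kWh
= 49.2 × 3.6 MJ = 177.1 MJ

177.1 MJ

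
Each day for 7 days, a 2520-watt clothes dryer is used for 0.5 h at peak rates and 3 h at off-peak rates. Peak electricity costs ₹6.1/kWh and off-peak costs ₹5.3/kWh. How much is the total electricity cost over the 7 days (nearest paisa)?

Peak energy = 2.52 kW × 0.5 h × 7 = 8.82 kWh
Off-peak energy = 2.52 kW × 3 h × 7 = 52.92 kWh
Cost = 8.82 × ₹6.1 + 52.92 × ₹5.3 = ₹53.802 + ₹280.476 = ₹334.28

₹334.28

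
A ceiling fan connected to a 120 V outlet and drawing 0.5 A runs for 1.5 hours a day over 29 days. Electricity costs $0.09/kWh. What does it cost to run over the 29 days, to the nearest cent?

Power = 0.5 A × 120 V = 60 W = 0.06 kW
Runtime = 1.5 h/day × 29 days = 43.5 h
Energy = 0.06 kW × 43.5 h = 2.61 kWh
Cost = 2.61 kWh × $0.09/kWh = $0.23

$0.23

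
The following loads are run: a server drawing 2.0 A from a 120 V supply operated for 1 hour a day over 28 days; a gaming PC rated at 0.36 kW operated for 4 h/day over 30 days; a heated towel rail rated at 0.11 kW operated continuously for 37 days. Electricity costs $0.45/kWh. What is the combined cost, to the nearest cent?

server: Power = 2.0 A × 120 V = 240 W = 0.24 kW
server: Runtime = 1 h/day × 28 days = 28 h
server: 0.24 kW × 28 h = 6.72 kWh
gaming PC: Runtime = 4 h/day × 30 days = 120 h
gaming PC: 0.36 kW × 120 h = 43.2 kWh
heated towel rail: Runtime = 24 h × 37 = 888 h
heated towel rail: 0.11 kW × 888 h = 97.68 kWh
Total energy = 147.6 kWh
Cost = 147.6 × $0.45 = $66.42

$66.42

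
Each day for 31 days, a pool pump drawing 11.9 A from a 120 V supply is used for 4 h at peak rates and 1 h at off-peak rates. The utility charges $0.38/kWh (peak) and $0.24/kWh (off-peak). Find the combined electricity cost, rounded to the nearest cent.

Power = 11.9 A × 120 V = 1428 W = 1.428 kW
Peak energy = 1.428 kW × 4 h × 31 = 177.072 kWh
Off-peak energy = 1.428 kW × 1 h × 31 = 44.268 kWh
Cost = 177.072 × $0.38 + 44.268 × $0.24 = $67.28736 + $10.62432 = $77.91

$77.91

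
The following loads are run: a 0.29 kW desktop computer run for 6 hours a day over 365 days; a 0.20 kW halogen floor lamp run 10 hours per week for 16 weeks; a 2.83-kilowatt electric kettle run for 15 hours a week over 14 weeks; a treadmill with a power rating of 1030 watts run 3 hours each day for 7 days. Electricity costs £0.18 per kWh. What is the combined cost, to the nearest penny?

desktop computer: Runtime = 6 h/day × 365 days = 2190 h
desktop computer: 0.29 kW × 2190 h = 635.1 kWh
halogen floor lamp: Runtime = 10 h/week × 16 weeks = 160 h
halogen floor lamp: 0.2 kW × 160 h = 32 kWh
electric kettle: Runtime = 15 h/week × 14 weeks = 210 h
electric kettle: 2.83 kW × 210 h = 594.3 kWh
treadmill: Runtime = 3 h/day × 7 days = 21 h
treadmill: 1.03 kW × 21 h = 21.63 kWh
Total energy = 1283.03 kWh
Cost = 1283.03 × £0.18 = £230.95

£230.95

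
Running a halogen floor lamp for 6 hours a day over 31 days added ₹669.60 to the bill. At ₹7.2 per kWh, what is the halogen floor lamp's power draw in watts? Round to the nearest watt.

Energy = ₹669.60 ÷ ₹7.2/kWh = 93 kWh
Runtime = 6 h/day × 31 days = 186 h
Power = 93 kWh ÷ 186 h = 0.5 kW = 500 W

500 W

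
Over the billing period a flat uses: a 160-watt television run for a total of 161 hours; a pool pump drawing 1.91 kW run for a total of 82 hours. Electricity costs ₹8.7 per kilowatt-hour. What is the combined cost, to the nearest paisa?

₹1586.71

television: 0.16 kW × 161 h = 25.76 kWh
pool pump: 1.91 kW × 82 h = 156.62 kWh
Total energy = 182.38 kWh
Cost = 182.38 × ₹8.7 = ₹1586.71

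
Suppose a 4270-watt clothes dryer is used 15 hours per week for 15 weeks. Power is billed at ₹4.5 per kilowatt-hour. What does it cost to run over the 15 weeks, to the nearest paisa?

₹4323.38

Runtime = 15 h/week × 15 weeks = 225 h
Energy = 4.27 kW × 225 h = 960.75 kWh
Cost = 960.75 kWh × ₹4.5/kWh = ₹4323.38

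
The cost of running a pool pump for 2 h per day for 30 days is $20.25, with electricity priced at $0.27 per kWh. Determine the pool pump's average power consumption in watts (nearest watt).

Energy = $20.25 ÷ $0.27/kWh = 75 kWh
Runtime = 2 h/day × 30 days = 60 h
Power = 75 kWh ÷ 60 h = 1.25 kW = 1250 W

1250 W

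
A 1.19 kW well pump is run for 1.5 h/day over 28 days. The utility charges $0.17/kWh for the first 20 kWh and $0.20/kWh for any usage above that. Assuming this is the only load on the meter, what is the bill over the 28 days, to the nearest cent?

$9.40

Runtime = 1.5 h/day × 28 days = 42 h
Energy = 1.19 kW × 42 h = 49.98 kWh
Tier 1 (0–20 kWh): 20 × $0.17 = $3.4
Above 20 kWh: 29.98 × $0.20 = $5.996
Bill = $9.40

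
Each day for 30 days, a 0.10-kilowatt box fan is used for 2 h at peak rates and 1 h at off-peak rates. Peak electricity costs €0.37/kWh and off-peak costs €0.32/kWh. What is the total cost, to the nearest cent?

€3.18

Peak energy = 0.1 kW × 2 h × 30 = 6 kWh
Off-peak energy = 0.1 kW × 1 h × 30 = 3 kWh
Cost = 6 × €0.37 + 3 × €0.32 = €2.22 + €0.96 = €3.18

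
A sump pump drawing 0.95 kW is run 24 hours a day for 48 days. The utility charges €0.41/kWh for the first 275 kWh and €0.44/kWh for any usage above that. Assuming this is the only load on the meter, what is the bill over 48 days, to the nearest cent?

€473.29

Runtime = 24 h × 48 = 1152 h
Energy = 0.95 kW × 1152 h = 1094.4 kWh
Tier 1 (0–275 kWh): 275 × €0.41 = €112.75
Above 275 kWh: 819.4 × €0.44 = €360.536
Bill = €473.29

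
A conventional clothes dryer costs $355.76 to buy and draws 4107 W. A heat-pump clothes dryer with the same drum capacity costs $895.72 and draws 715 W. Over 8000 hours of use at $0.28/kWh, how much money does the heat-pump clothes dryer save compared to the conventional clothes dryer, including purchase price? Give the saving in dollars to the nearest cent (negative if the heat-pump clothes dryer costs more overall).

conventional clothes dryer: $355.76 + (4107/1000) kW × 8000 h × $0.28 = $355.76 + $9199.68 = $9555.44
heat-pump clothes dryer: $895.72 + (715/1000) kW × 8000 h × $0.28 = $895.72 + $1601.6 = $2497.32
Saving = $9555.44 − $2497.32 = $7058.12

$7058.12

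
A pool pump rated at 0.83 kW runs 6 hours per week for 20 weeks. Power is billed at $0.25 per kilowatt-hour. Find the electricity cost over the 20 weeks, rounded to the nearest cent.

$24.90

Runtime = 6 h/week × 20 weeks = 120 h
Energy = 0.83 kW × 120 h = 99.6 kWh
Cost = 99.6 kWh × $0.25/kWh = $24.90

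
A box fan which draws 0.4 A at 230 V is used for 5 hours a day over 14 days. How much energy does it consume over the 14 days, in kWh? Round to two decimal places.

Power = 0.4 A × 230 V = 92 W = 0.092 kW
Runtime = 5 h/day × 14 days = 70 h
Energy = 0.092 kW × 70 h = 6.44 kWh

6.44 kWh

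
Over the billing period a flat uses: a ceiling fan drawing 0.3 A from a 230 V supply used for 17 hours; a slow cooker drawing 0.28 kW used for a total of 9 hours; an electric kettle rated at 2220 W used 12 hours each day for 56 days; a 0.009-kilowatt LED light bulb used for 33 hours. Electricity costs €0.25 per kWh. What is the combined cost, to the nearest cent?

€373.96

ceiling fan: Power = 0.3 A × 230 V = 69 W = 0.069 kW
ceiling fan: 0.069 kW × 17 h = 1.173 kWh
slow cooker: 0.28 kW × 9 h = 2.52 kWh
electric kettle: Runtime = 12 h/day × 56 days = 672 h
electric kettle: 2.22 kW × 672 h = 1491.84 kWh
LED light bulb: 0.009 kW × 33 h = 0.297 kWh
Total energy = 1495.83 kWh
Cost = 1495.83 × €0.25 = €373.96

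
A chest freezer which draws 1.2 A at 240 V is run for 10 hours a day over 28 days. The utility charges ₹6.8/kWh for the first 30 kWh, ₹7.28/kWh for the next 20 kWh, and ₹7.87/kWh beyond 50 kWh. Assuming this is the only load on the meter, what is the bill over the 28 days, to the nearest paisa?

₹590.74

Power = 1.2 A × 240 V = 288 W = 0.288 kW
Runtime = 10 h/day × 28 days = 280 h
Energy = 0.288 kW × 280 h = 80.64 kWh
Tier 1 (0–30 kWh): 30 × ₹6.8 = ₹204
Tier 2 (30–50 kWh): 20 × ₹7.28 = ₹145.6
Above 50 kWh: 30.64 × ₹7.87 = ₹241.1368
Bill = ₹590.74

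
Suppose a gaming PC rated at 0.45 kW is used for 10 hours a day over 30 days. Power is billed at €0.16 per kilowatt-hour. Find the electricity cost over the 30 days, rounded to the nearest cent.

Runtime = 10 h/day × 30 days = 300 h
Energy = 0.45 kW × 300 h = 135 kWh
Cost = 135 kWh × €0.16/kWh = €21.60

€21.60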